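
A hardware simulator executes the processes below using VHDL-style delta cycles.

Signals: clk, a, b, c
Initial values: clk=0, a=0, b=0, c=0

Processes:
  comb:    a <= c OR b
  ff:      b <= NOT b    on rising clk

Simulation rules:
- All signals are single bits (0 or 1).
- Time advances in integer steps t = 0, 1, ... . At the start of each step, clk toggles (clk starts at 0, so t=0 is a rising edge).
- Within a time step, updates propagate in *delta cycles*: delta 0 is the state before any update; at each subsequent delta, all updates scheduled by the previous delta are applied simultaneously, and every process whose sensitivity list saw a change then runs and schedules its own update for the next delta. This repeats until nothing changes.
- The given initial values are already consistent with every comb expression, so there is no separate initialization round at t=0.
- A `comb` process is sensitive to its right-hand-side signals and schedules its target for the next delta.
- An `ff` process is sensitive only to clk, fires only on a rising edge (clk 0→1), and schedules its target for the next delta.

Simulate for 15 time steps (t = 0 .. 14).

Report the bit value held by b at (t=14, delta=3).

0

[bits: b,a,c,clk]
t=0: Δ0=0000 Δ1=0001 Δ2=1001 Δ3=1101 | 3Δ
t=1: Δ0=1101 Δ1=1100 | 1Δ
t=2: Δ0=1100 Δ1=1101 Δ2=0101 Δ3=0001 | 3Δ
t=3: Δ0=0001 Δ1=0000 | 1Δ
t=4: Δ0=0000 Δ1=0001 Δ2=1001 Δ3=1101 | 3Δ
t=5: Δ0=1101 Δ1=1100 | 1Δ
t=6: Δ0=1100 Δ1=1101 Δ2=0101 Δ3=0001 | 3Δ
t=7: Δ0=0001 Δ1=0000 | 1Δ
t=8: Δ0=0000 Δ1=0001 Δ2=1001 Δ3=1101 | 3Δ
t=9: Δ0=1101 Δ1=1100 | 1Δ
t=10: Δ0=1100 Δ1=1101 Δ2=0101 Δ3=0001 | 3Δ
t=11: Δ0=0001 Δ1=0000 | 1Δ
t=12: Δ0=0000 Δ1=0001 Δ2=1001 Δ3=1101 | 3Δ
t=13: Δ0=1101 Δ1=1100 | 1Δ
t=14: Δ0=1100 Δ1=1101 Δ2=0101 Δ3=0001 | 3Δ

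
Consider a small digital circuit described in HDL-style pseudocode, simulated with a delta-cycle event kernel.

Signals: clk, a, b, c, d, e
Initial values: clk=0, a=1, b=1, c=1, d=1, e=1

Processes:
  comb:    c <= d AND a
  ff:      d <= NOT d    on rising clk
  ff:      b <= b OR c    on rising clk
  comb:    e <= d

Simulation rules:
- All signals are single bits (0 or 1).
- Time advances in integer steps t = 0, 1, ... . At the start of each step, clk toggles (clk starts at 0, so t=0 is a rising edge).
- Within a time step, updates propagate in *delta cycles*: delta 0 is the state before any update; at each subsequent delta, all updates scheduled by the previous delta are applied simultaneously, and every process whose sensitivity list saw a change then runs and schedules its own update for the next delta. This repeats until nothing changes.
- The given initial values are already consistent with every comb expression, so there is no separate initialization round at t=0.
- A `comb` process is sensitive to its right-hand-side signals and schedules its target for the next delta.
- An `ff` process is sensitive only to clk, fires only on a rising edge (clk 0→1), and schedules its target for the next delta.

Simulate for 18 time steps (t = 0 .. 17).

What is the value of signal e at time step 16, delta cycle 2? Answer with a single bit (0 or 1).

[bits: a,c,b,d,clk,e]
t=0: Δ0=111101 Δ1=111111 Δ2=111011 Δ3=101010 | 3Δ
t=1: Δ0=101010 Δ1=101000 | 1Δ
t=2: Δ0=101000 Δ1=101010 Δ2=101110 Δ3=111111 | 3Δ
t=3: Δ0=111111 Δ1=111101 | 1Δ
t=4: Δ0=111101 Δ1=111111 Δ2=111011 Δ3=101010 | 3Δ
t=5: Δ0=101010 Δ1=101000 | 1Δ
t=6: Δ0=101000 Δ1=101010 Δ2=101110 Δ3=111111 | 3Δ
t=7: Δ0=111111 Δ1=111101 | 1Δ
t=8: Δ0=111101 Δ1=111111 Δ2=111011 Δ3=101010 | 3Δ
t=9: Δ0=101010 Δ1=101000 | 1Δ
t=10: Δ0=101000 Δ1=101010 Δ2=101110 Δ3=111111 | 3Δ
t=11: Δ0=111111 Δ1=111101 | 1Δ
t=12: Δ0=111101 Δ1=111111 Δ2=111011 Δ3=101010 | 3Δ
t=13: Δ0=101010 Δ1=101000 | 1Δ
t=14: Δ0=101000 Δ1=101010 Δ2=101110 Δ3=111111 | 3Δ
t=15: Δ0=111111 Δ1=111101 | 1Δ
t=16: Δ0=111101 Δ1=111111 Δ2=111011 Δ3=101010 | 3Δ
t=17: Δ0=101010 Δ1=101000 | 1Δ

1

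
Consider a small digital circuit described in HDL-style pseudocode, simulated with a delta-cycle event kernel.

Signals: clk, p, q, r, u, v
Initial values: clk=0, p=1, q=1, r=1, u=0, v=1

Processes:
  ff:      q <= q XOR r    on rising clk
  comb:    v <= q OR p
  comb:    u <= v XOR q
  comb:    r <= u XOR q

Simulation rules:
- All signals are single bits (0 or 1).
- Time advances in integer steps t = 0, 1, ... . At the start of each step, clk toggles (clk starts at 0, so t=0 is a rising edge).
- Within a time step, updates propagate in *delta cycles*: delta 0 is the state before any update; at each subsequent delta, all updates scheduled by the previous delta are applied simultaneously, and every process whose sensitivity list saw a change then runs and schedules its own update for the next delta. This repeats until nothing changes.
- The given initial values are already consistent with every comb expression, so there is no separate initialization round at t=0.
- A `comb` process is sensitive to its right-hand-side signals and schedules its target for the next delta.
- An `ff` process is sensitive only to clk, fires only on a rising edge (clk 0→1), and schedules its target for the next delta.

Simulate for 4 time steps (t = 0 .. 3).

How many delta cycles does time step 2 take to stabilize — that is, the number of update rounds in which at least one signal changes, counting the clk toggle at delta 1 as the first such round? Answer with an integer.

t=0 Δ0: clk=0 p=1 v=1 q=1 u=0 r=1
  Δ1: clk:0→1
  Δ2: q:1→0
  Δ3: u:0→1, r:1→0
  Δ4: r:0→1
  (4Δ to stable)
t=1 Δ0: clk=1 p=1 v=1 q=0 u=1 r=1
  Δ1: clk:1→0
  (1Δ to stable)
t=2 Δ0: clk=0 p=1 v=1 q=0 u=1 r=1
  Δ1: clk:0→1
  Δ2: q:0→1
  Δ3: u:1→0, r:1→0
  Δ4: r:0→1
  (4Δ to stable)
t=3 Δ0: clk=1 p=1 v=1 q=1 u=0 r=1
  Δ1: clk:1→0
  (1Δ to stable)

4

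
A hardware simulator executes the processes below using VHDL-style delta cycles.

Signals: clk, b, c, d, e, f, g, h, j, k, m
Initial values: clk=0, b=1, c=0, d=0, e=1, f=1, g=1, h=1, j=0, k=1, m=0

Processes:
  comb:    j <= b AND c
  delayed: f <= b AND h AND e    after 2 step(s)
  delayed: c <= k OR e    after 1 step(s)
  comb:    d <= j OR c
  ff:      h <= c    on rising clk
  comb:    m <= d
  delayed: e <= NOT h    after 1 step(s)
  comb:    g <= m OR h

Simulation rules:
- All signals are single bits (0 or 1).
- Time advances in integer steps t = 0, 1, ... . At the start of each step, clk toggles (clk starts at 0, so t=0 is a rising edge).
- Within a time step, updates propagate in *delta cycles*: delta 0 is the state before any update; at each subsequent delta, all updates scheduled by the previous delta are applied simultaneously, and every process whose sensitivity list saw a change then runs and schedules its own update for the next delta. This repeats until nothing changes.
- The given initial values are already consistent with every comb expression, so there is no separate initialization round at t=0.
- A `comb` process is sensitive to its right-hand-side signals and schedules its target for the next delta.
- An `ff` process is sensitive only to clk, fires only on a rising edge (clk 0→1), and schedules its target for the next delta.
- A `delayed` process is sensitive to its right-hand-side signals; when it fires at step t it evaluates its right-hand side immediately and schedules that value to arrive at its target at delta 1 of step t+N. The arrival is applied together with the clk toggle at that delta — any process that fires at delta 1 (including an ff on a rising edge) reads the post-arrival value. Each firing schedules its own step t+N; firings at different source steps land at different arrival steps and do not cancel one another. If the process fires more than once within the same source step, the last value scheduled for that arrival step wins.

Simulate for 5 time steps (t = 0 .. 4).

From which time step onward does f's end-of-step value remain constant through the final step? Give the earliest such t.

t0.Δ0 e=1 m=0 k=1 j=0 b=1 clk=0 c=0 f=1 d=0 h=1 g=1
t0.Δ1 e=1 m=0 k=1 j=0 b=1 clk=1 c=0 f=1 d=0 h=1 g=1
t0.Δ2 e=1 m=0 k=1 j=0 b=1 clk=1 c=0 f=1 d=0 h=0 g=1
t0.Δ3 e=1 m=0 k=1 j=0 b=1 clk=1 c=0 f=1 d=0 h=0 g=0
t1.Δ0 e=1 m=0 k=1 j=0 b=1 clk=1 c=0 f=1 d=0 h=0 g=0
t1.Δ1 e=1 m=0 k=1 j=0 b=1 clk=0 c=0 f=1 d=0 h=0 g=0
t2.Δ0 e=1 m=0 k=1 j=0 b=1 clk=0 c=0 f=1 d=0 h=0 g=0
t2.Δ1 e=1 m=0 k=1 j=0 b=1 clk=1 c=0 f=0 d=0 h=0 g=0
t3.Δ0 e=1 m=0 k=1 j=0 b=1 clk=1 c=0 f=0 d=0 h=0 g=0
t3.Δ1 e=1 m=0 k=1 j=0 b=1 clk=0 c=0 f=0 d=0 h=0 g=0
t4.Δ0 e=1 m=0 k=1 j=0 b=1 clk=0 c=0 f=0 d=0 h=0 g=0
t4.Δ1 e=1 m=0 k=1 j=0 b=1 clk=1 c=0 f=0 d=0 h=0 g=0

2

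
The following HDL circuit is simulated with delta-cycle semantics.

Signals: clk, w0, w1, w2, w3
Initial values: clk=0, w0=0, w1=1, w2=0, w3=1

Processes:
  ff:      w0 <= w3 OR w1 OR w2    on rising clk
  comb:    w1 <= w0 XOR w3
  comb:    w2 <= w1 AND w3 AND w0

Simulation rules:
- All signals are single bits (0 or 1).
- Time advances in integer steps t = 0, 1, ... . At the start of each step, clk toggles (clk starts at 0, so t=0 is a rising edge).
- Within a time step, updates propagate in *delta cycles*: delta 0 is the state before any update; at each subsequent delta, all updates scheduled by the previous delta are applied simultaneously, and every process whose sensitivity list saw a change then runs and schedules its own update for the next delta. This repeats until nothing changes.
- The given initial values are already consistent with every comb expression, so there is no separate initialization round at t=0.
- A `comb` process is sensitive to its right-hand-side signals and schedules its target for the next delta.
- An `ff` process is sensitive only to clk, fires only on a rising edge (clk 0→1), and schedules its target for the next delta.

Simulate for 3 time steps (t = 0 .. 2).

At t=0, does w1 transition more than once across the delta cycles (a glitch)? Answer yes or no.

t0.Δ0 w3=1 w0=0 w1=1 w2=0 clk=0
t0.Δ1 w3=1 w0=0 w1=1 w2=0 clk=1
t0.Δ2 w3=1 w0=1 w1=1 w2=0 clk=1
t0.Δ3 w3=1 w0=1 w1=0 w2=1 clk=1
t0.Δ4 w3=1 w0=1 w1=0 w2=0 clk=1
t1.Δ0 w3=1 w0=1 w1=0 w2=0 clk=1
t1.Δ1 w3=1 w0=1 w1=0 w2=0 clk=0
t2.Δ0 w3=1 w0=1 w1=0 w2=0 clk=0
t2.Δ1 w3=1 w0=1 w1=0 w2=0 clk=1

no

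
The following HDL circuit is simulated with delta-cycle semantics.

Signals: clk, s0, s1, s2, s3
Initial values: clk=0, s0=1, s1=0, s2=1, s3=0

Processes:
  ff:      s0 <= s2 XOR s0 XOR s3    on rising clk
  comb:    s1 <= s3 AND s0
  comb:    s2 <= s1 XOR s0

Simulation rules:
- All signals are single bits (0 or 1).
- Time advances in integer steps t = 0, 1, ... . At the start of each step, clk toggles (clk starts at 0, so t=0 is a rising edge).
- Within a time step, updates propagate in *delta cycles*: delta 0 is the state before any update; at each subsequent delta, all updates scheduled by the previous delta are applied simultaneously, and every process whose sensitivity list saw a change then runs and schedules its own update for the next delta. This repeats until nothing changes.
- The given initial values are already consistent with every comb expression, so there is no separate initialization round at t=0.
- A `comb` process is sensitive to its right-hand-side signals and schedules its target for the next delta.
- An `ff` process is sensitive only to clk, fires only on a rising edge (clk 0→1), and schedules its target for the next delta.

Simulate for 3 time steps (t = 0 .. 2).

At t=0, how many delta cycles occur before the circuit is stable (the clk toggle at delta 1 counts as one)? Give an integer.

t0.Δ0 s2=1 s3=0 clk=0 s0=1 s1=0
t0.Δ1 s2=1 s3=0 clk=1 s0=1 s1=0
t0.Δ2 s2=1 s3=0 clk=1 s0=0 s1=0
t0.Δ3 s2=0 s3=0 clk=1 s0=0 s1=0
t1.Δ0 s2=0 s3=0 clk=1 s0=0 s1=0
t1.Δ1 s2=0 s3=0 clk=0 s0=0 s1=0
t2.Δ0 s2=0 s3=0 clk=0 s0=0 s1=0
t2.Δ1 s2=0 s3=0 clk=1 s0=0 s1=0

3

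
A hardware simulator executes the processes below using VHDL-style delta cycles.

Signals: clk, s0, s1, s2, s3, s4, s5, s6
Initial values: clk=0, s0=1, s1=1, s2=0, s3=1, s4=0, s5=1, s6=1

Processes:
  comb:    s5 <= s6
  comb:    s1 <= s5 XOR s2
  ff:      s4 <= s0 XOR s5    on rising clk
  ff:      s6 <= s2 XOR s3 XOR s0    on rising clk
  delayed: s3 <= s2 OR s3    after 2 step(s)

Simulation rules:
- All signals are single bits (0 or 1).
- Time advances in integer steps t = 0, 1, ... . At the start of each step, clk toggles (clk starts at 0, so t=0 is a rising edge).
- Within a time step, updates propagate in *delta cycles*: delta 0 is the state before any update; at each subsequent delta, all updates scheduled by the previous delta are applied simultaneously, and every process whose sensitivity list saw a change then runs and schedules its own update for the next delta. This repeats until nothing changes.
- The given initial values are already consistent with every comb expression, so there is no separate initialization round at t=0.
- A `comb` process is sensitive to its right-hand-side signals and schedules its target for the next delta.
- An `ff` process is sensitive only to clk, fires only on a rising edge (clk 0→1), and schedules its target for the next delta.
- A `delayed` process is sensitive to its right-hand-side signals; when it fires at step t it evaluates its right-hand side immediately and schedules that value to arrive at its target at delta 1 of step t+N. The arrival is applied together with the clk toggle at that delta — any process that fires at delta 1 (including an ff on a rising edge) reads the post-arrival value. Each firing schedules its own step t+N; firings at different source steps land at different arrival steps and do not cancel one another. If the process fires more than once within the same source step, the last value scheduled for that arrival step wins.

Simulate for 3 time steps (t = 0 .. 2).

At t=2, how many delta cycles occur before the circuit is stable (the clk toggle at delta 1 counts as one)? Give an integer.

t0.Δ0 s6=1 s2=0 s0=1 s4=0 s5=1 clk=0 s1=1 s3=1
t0.Δ1 s6=1 s2=0 s0=1 s4=0 s5=1 clk=1 s1=1 s3=1
t0.Δ2 s6=0 s2=0 s0=1 s4=0 s5=1 clk=1 s1=1 s3=1
t0.Δ3 s6=0 s2=0 s0=1 s4=0 s5=0 clk=1 s1=1 s3=1
t0.Δ4 s6=0 s2=0 s0=1 s4=0 s5=0 clk=1 s1=0 s3=1
t1.Δ0 s6=0 s2=0 s0=1 s4=0 s5=0 clk=1 s1=0 s3=1
t1.Δ1 s6=0 s2=0 s0=1 s4=0 s5=0 clk=0 s1=0 s3=1
t2.Δ0 s6=0 s2=0 s0=1 s4=0 s5=0 clk=0 s1=0 s3=1
t2.Δ1 s6=0 s2=0 s0=1 s4=0 s5=0 clk=1 s1=0 s3=1
t2.Δ2 s6=0 s2=0 s0=1 s4=1 s5=0 clk=1 s1=0 s3=1

2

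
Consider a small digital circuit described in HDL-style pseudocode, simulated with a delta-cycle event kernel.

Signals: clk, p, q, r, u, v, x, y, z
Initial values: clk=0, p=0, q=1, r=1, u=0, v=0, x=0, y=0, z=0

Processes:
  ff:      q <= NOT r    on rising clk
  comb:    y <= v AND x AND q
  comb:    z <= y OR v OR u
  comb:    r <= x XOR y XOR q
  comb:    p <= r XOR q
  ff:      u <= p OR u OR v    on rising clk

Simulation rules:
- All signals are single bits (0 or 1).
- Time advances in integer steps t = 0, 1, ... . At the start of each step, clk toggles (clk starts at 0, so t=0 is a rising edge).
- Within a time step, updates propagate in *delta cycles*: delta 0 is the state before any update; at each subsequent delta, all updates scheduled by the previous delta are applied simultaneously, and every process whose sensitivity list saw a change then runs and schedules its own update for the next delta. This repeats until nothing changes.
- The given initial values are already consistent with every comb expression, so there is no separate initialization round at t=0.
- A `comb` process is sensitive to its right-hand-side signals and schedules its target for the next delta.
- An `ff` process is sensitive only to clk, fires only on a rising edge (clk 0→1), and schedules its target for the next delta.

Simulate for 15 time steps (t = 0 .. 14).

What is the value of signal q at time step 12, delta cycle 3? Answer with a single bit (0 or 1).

0

[bits: clk,v,u,z,y,q,x,p,r]
t=0: Δ0=000001001 Δ1=100001001 Δ2=100000001 Δ3=100000010 Δ4=100000000 | 4Δ
t=1: Δ0=100000000 Δ1=000000000 | 1Δ
t=2: Δ0=000000000 Δ1=100000000 Δ2=100001000 Δ3=100001011 Δ4=100001001 | 4Δ
t=3: Δ0=100001001 Δ1=000001001 | 1Δ
t=4: Δ0=000001001 Δ1=100001001 Δ2=100000001 Δ3=100000010 Δ4=100000000 | 4Δ
t=5: Δ0=100000000 Δ1=000000000 | 1Δ
t=6: Δ0=000000000 Δ1=100000000 Δ2=100001000 Δ3=100001011 Δ4=100001001 | 4Δ
t=7: Δ0=100001001 Δ1=000001001 | 1Δ
t=8: Δ0=000001001 Δ1=100001001 Δ2=100000001 Δ3=100000010 Δ4=100000000 | 4Δ
t=9: Δ0=100000000 Δ1=000000000 | 1Δ
t=10: Δ0=000000000 Δ1=100000000 Δ2=100001000 Δ3=100001011 Δ4=100001001 | 4Δ
t=11: Δ0=100001001 Δ1=000001001 | 1Δ
t=12: Δ0=000001001 Δ1=100001001 Δ2=100000001 Δ3=100000010 Δ4=100000000 | 4Δ
t=13: Δ0=100000000 Δ1=000000000 | 1Δ
t=14: Δ0=000000000 Δ1=100000000 Δ2=100001000 Δ3=100001011 Δ4=100001001 | 4Δ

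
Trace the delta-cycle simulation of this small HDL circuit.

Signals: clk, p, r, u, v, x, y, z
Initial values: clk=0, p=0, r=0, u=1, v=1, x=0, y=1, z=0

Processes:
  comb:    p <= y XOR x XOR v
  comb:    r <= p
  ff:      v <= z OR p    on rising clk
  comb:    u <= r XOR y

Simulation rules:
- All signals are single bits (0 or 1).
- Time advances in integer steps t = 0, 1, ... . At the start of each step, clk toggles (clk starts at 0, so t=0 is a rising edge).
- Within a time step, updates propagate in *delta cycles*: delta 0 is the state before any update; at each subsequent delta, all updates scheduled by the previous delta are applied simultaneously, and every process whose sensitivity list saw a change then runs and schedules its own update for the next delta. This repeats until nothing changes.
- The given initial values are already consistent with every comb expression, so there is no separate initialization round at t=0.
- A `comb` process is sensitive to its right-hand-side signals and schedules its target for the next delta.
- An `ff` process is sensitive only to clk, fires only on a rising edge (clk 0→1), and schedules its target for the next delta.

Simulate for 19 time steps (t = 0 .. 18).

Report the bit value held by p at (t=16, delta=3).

1

[bits: p,y,x,r,v,u,clk,z]
t=0: Δ0=01001100 Δ1=01001110 Δ2=01000110 Δ3=11000110 Δ4=11010110 Δ5=11010010 | 5Δ
t=1: Δ0=11010010 Δ1=11010000 | 1Δ
t=2: Δ0=11010000 Δ1=11010010 Δ2=11011010 Δ3=01011010 Δ4=01001010 Δ5=01001110 | 5Δ
t=3: Δ0=01001110 Δ1=01001100 | 1Δ
t=4: Δ0=01001100 Δ1=01001110 Δ2=01000110 Δ3=11000110 Δ4=11010110 Δ5=11010010 | 5Δ
t=5: Δ0=11010010 Δ1=11010000 | 1Δ
t=6: Δ0=11010000 Δ1=11010010 Δ2=11011010 Δ3=01011010 Δ4=01001010 Δ5=01001110 | 5Δ
t=7: Δ0=01001110 Δ1=01001100 | 1Δ
t=8: Δ0=01001100 Δ1=01001110 Δ2=01000110 Δ3=11000110 Δ4=11010110 Δ5=11010010 | 5Δ
t=9: Δ0=11010010 Δ1=11010000 | 1Δ
t=10: Δ0=11010000 Δ1=11010010 Δ2=11011010 Δ3=01011010 Δ4=01001010 Δ5=01001110 | 5Δ
t=11: Δ0=01001110 Δ1=01001100 | 1Δ
t=12: Δ0=01001100 Δ1=01001110 Δ2=01000110 Δ3=11000110 Δ4=11010110 Δ5=11010010 | 5Δ
t=13: Δ0=11010010 Δ1=11010000 | 1Δ
t=14: Δ0=11010000 Δ1=11010010 Δ2=11011010 Δ3=01011010 Δ4=01001010 Δ5=01001110 | 5Δ
t=15: Δ0=01001110 Δ1=01001100 | 1Δ
t=16: Δ0=01001100 Δ1=01001110 Δ2=01000110 Δ3=11000110 Δ4=11010110 Δ5=11010010 | 5Δ
t=17: Δ0=11010010 Δ1=11010000 | 1Δ
t=18: Δ0=11010000 Δ1=11010010 Δ2=11011010 Δ3=01011010 Δ4=01001010 Δ5=01001110 | 5Δ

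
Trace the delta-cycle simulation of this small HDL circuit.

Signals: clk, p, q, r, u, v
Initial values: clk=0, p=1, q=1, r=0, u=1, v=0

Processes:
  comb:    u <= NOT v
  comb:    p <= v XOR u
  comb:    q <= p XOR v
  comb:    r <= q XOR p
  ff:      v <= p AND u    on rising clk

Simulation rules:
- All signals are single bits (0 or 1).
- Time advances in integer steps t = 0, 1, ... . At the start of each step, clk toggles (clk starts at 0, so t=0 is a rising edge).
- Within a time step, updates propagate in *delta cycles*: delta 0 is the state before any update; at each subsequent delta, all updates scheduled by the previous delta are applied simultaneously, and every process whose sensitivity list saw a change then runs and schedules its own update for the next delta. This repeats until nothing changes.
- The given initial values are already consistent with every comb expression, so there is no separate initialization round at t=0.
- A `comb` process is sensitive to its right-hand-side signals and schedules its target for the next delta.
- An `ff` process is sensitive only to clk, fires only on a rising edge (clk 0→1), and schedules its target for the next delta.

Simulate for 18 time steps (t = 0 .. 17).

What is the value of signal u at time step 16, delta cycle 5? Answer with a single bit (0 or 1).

[bits: p,u,clk,v,q,r]
t=0: Δ0=110010 Δ1=111010 Δ2=111110 Δ3=001100 Δ4=101110 Δ5=101100 Δ6=101101 | 6Δ
t=1: Δ0=101101 Δ1=100101 | 1Δ
t=2: Δ0=100101 Δ1=101101 Δ2=101001 Δ3=011011 Δ4=111001 Δ5=111011 Δ6=111010 | 6Δ
t=3: Δ0=111010 Δ1=110010 | 1Δ
t=4: Δ0=110010 Δ1=111010 Δ2=111110 Δ3=001100 Δ4=101110 Δ5=101100 Δ6=101101 | 6Δ
t=5: Δ0=101101 Δ1=100101 | 1Δ
t=6: Δ0=100101 Δ1=101101 Δ2=101001 Δ3=011011 Δ4=111001 Δ5=111011 Δ6=111010 | 6Δ
t=7: Δ0=111010 Δ1=110010 | 1Δ
t=8: Δ0=110010 Δ1=111010 Δ2=111110 Δ3=001100 Δ4=101110 Δ5=101100 Δ6=101101 | 6Δ
t=9: Δ0=101101 Δ1=100101 | 1Δ
t=10: Δ0=100101 Δ1=101101 Δ2=101001 Δ3=011011 Δ4=111001 Δ5=111011 Δ6=111010 | 6Δ
t=11: Δ0=111010 Δ1=110010 | 1Δ
t=12: Δ0=110010 Δ1=111010 Δ2=111110 Δ3=001100 Δ4=101110 Δ5=101100 Δ6=101101 | 6Δ
t=13: Δ0=101101 Δ1=100101 | 1Δ
t=14: Δ0=100101 Δ1=101101 Δ2=101001 Δ3=011011 Δ4=111001 Δ5=111011 Δ6=111010 | 6Δ
t=15: Δ0=111010 Δ1=110010 | 1Δ
t=16: Δ0=110010 Δ1=111010 Δ2=111110 Δ3=001100 Δ4=101110 Δ5=101100 Δ6=101101 | 6Δ
t=17: Δ0=101101 Δ1=100101 | 1Δ

0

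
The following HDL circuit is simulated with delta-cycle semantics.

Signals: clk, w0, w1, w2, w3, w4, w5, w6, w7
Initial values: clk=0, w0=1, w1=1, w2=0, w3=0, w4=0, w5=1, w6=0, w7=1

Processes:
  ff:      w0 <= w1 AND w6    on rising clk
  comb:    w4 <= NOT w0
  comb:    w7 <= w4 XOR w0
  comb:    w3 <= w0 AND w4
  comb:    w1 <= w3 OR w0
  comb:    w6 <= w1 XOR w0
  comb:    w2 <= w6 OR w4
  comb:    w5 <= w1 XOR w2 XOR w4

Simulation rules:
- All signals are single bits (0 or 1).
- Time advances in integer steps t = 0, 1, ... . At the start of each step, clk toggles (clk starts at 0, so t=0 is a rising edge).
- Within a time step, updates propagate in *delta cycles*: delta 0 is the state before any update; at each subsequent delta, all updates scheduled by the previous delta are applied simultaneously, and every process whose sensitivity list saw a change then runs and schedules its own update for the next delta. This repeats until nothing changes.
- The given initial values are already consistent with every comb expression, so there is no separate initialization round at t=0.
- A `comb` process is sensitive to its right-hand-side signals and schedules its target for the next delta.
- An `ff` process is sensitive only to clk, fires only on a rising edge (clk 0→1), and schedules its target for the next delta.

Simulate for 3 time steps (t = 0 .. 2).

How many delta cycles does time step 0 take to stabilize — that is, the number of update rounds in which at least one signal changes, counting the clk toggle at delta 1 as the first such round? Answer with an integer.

[bits: w0,w4,w2,w6,w1,w5,clk,w7,w3]
t=0: Δ0=100011010 Δ1=100011110 Δ2=000011110 Δ3=010101100 Δ4=011001110 Δ5=011000110 | 5Δ
t=1: Δ0=011000110 Δ1=011000010 | 1Δ
t=2: Δ0=011000010 Δ1=011000110 | 1Δ

5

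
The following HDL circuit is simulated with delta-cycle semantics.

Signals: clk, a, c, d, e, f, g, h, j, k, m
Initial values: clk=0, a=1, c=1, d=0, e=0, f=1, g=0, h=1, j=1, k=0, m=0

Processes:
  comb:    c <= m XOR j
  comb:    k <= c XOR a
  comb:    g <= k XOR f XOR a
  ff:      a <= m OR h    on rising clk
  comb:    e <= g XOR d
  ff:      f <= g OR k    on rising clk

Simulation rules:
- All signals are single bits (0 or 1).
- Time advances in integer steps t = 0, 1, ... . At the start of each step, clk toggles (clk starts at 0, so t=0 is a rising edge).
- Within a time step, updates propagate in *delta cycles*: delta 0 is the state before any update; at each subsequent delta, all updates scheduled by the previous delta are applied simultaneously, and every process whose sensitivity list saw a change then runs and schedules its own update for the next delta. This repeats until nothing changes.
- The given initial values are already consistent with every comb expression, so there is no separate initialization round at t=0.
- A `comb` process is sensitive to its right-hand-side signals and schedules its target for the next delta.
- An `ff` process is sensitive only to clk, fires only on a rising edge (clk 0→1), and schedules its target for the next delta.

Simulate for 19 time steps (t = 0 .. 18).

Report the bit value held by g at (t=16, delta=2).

[bits: j,d,f,c,h,a,g,e,k,m,clk]
t=0: Δ0=10111100000 Δ1=10111100001 Δ2=10011100001 Δ3=10011110001 Δ4=10011111001 | 4Δ
t=1: Δ0=10011111001 Δ1=10011111000 | 1Δ
t=2: Δ0=10011111000 Δ1=10011111001 Δ2=10111111001 Δ3=10111101001 Δ4=10111100001 | 4Δ
t=3: Δ0=10111100001 Δ1=10111100000 | 1Δ
t=4: Δ0=10111100000 Δ1=10111100001 Δ2=10011100001 Δ3=10011110001 Δ4=10011111001 | 4Δ
t=5: Δ0=10011111001 Δ1=10011111000 | 1Δ
t=6: Δ0=10011111000 Δ1=10011111001 Δ2=10111111001 Δ3=10111101001 Δ4=10111100001 | 4Δ
t=7: Δ0=10111100001 Δ1=10111100000 | 1Δ
t=8: Δ0=10111100000 Δ1=10111100001 Δ2=10011100001 Δ3=10011110001 Δ4=10011111001 | 4Δ
t=9: Δ0=10011111001 Δ1=10011111000 | 1Δ
t=10: Δ0=10011111000 Δ1=10011111001 Δ2=10111111001 Δ3=10111101001 Δ4=10111100001 | 4Δ
t=11: Δ0=10111100001 Δ1=10111100000 | 1Δ
t=12: Δ0=10111100000 Δ1=10111100001 Δ2=10011100001 Δ3=10011110001 Δ4=10011111001 | 4Δ
t=13: Δ0=10011111001 Δ1=10011111000 | 1Δ
t=14: Δ0=10011111000 Δ1=10011111001 Δ2=10111111001 Δ3=10111101001 Δ4=10111100001 | 4Δ
t=15: Δ0=10111100001 Δ1=10111100000 | 1Δ
t=16: Δ0=10111100000 Δ1=10111100001 Δ2=10011100001 Δ3=10011110001 Δ4=10011111001 | 4Δ
t=17: Δ0=10011111001 Δ1=10011111000 | 1Δ
t=18: Δ0=10011111000 Δ1=10011111001 Δ2=10111111001 Δ3=10111101001 Δ4=10111100001 | 4Δ

0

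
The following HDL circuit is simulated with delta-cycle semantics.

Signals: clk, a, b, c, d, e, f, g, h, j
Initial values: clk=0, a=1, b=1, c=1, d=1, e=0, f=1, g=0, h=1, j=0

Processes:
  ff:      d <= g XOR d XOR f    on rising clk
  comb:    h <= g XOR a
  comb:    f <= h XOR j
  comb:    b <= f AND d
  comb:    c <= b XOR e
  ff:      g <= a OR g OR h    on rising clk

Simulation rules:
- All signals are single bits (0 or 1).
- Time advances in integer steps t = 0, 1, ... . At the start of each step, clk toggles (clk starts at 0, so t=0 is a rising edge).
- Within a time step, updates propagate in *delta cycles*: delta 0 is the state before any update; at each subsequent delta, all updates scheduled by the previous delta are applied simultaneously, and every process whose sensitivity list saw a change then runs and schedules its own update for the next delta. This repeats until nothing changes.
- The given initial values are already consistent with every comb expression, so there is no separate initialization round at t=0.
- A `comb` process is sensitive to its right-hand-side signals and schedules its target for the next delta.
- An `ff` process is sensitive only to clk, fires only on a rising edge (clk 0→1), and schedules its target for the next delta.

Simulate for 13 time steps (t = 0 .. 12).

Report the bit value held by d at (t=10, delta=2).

1

[bits: j,clk,c,b,h,a,e,d,f,g]
t=0: Δ0=0011110110 Δ1=0111110110 Δ2=0111110011 Δ3=0110010011 Δ4=0100010001 | 4Δ
t=1: Δ0=0100010001 Δ1=0000010001 | 1Δ
t=2: Δ0=0000010001 Δ1=0100010001 Δ2=0100010101 | 2Δ
t=3: Δ0=0100010101 Δ1=0000010101 | 1Δ
t=4: Δ0=0000010101 Δ1=0100010101 Δ2=0100010001 | 2Δ
t=5: Δ0=0100010001 Δ1=0000010001 | 1Δ
t=6: Δ0=0000010001 Δ1=0100010001 Δ2=0100010101 | 2Δ
t=7: Δ0=0100010101 Δ1=0000010101 | 1Δ
t=8: Δ0=0000010101 Δ1=0100010101 Δ2=0100010001 | 2Δ
t=9: Δ0=0100010001 Δ1=0000010001 | 1Δ
t=10: Δ0=0000010001 Δ1=0100010001 Δ2=0100010101 | 2Δ
t=11: Δ0=0100010101 Δ1=0000010101 | 1Δ
t=12: Δ0=0000010101 Δ1=0100010101 Δ2=0100010001 | 2Δ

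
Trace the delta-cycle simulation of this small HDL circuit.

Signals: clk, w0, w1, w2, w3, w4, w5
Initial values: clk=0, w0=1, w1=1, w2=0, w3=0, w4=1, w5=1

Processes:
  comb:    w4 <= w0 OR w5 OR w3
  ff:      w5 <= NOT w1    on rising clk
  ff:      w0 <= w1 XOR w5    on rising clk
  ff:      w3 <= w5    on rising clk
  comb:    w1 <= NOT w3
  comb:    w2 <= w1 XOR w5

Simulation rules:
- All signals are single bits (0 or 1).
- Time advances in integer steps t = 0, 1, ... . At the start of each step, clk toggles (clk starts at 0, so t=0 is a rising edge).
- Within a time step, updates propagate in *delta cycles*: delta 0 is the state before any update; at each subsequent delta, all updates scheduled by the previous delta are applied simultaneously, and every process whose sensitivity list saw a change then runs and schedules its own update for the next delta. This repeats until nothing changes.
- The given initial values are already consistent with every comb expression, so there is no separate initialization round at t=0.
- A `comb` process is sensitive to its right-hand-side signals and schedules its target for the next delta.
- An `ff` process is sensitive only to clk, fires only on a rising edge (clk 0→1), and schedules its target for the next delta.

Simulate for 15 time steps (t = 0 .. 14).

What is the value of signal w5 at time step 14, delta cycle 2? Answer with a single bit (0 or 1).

1

t=0 Δ0: w3=0 clk=0 w2=0 w0=1 w1=1 w5=1 w4=1
  Δ1: clk:0→1
  Δ2: w3:0→1, w0:1→0, w5:1→0
  Δ3: w2:0→1, w1:1→0
  Δ4: w2:1→0
  (4Δ to stable)
t=1 Δ0: w3=1 clk=1 w2=0 w0=0 w1=0 w5=0 w4=1
  Δ1: clk:1→0
  (1Δ to stable)
t=2 Δ0: w3=1 clk=0 w2=0 w0=0 w1=0 w5=0 w4=1
  Δ1: clk:0→1
  Δ2: w3:1→0, w5:0→1
  Δ3: w2:0→1, w1:0→1
  Δ4: w2:1→0
  (4Δ to stable)
t=3 Δ0: w3=0 clk=1 w2=0 w0=0 w1=1 w5=1 w4=1
  Δ1: clk:1→0
  (1Δ to stable)
t=4 Δ0: w3=0 clk=0 w2=0 w0=0 w1=1 w5=1 w4=1
  Δ1: clk:0→1
  Δ2: w3:0→1, w5:1→0
  Δ3: w2:0→1, w1:1→0
  Δ4: w2:1→0
  (4Δ to stable)
t=5 Δ0: w3=1 clk=1 w2=0 w0=0 w1=0 w5=0 w4=1
  Δ1: clk:1→0
  (1Δ to stable)
t=6 Δ0: w3=1 clk=0 w2=0 w0=0 w1=0 w5=0 w4=1
  Δ1: clk:0→1
  Δ2: w3:1→0, w5:0→1
  Δ3: w2:0→1, w1:0→1
  Δ4: w2:1→0
  (4Δ to stable)
t=7 Δ0: w3=0 clk=1 w2=0 w0=0 w1=1 w5=1 w4=1
  Δ1: clk:1→0
  (1Δ to stable)
t=8 Δ0: w3=0 clk=0 w2=0 w0=0 w1=1 w5=1 w4=1
  Δ1: clk:0→1
  Δ2: w3:0→1, w5:1→0
  Δ3: w2:0→1, w1:1→0
  Δ4: w2:1→0
  (4Δ to stable)
t=9 Δ0: w3=1 clk=1 w2=0 w0=0 w1=0 w5=0 w4=1
  Δ1: clk:1→0
  (1Δ to stable)
t=10 Δ0: w3=1 clk=0 w2=0 w0=0 w1=0 w5=0 w4=1
  Δ1: clk:0→1
  Δ2: w3:1→0, w5:0→1
  Δ3: w2:0→1, w1:0→1
  Δ4: w2:1→0
  (4Δ to stable)
t=11 Δ0: w3=0 clk=1 w2=0 w0=0 w1=1 w5=1 w4=1
  Δ1: clk:1→0
  (1Δ to stable)
t=12 Δ0: w3=0 clk=0 w2=0 w0=0 w1=1 w5=1 w4=1
  Δ1: clk:0→1
  Δ2: w3:0→1, w5:1→0
  Δ3: w2:0→1, w1:1→0
  Δ4: w2:1→0
  (4Δ to stable)
t=13 Δ0: w3=1 clk=1 w2=0 w0=0 w1=0 w5=0 w4=1
  Δ1: clk:1→0
  (1Δ to stable)
t=14 Δ0: w3=1 clk=0 w2=0 w0=0 w1=0 w5=0 w4=1
  Δ1: clk:0→1
  Δ2: w3:1→0, w5:0→1
  Δ3: w2:0→1, w1:0→1
  Δ4: w2:1→0
  (4Δ to stable)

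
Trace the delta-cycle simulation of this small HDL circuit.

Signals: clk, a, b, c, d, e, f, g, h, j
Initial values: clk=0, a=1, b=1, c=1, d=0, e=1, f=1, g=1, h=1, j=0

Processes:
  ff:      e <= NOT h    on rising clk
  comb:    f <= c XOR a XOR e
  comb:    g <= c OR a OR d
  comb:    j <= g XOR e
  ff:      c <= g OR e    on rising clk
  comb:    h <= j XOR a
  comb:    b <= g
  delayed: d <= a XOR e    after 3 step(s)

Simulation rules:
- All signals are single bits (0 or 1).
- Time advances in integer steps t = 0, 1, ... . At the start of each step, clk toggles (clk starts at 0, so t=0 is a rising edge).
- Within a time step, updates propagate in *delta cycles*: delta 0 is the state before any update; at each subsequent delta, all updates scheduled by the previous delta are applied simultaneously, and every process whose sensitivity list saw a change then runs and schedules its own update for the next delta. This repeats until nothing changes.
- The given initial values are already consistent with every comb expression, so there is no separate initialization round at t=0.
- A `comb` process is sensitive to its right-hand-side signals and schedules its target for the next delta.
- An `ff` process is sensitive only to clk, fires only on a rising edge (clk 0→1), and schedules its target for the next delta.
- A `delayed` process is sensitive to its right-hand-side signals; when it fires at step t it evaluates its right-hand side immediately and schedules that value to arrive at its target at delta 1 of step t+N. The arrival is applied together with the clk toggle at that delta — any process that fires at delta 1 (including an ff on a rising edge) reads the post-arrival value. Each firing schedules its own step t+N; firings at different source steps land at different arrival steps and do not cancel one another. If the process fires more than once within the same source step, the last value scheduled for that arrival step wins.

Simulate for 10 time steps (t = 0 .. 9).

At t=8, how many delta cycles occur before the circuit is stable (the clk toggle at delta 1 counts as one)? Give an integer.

4

[bits: c,clk,h,b,d,j,g,a,f,e]
t=0: Δ0=1011001111 Δ1=1111001111 Δ2=1111001110 Δ3=1111011100 Δ4=1101011100 | 4Δ
t=1: Δ0=1101011100 Δ1=1001011100 | 1Δ
t=2: Δ0=1001011100 Δ1=1101011100 Δ2=1101011101 Δ3=1101001111 Δ4=1111001111 | 4Δ
t=3: Δ0=1111001111 Δ1=1011101111 | 1Δ
t=4: Δ0=1011101111 Δ1=1111101111 Δ2=1111101110 Δ3=1111111100 Δ4=1101111100 | 4Δ
t=5: Δ0=1101111100 Δ1=1001011100 | 1Δ
t=6: Δ0=1001011100 Δ1=1101011100 Δ2=1101011101 Δ3=1101001111 Δ4=1111001111 | 4Δ
t=7: Δ0=1111001111 Δ1=1011101111 | 1Δ
t=8: Δ0=1011101111 Δ1=1111101111 Δ2=1111101110 Δ3=1111111100 Δ4=1101111100 | 4Δ
t=9: Δ0=1101111100 Δ1=1001011100 | 1Δ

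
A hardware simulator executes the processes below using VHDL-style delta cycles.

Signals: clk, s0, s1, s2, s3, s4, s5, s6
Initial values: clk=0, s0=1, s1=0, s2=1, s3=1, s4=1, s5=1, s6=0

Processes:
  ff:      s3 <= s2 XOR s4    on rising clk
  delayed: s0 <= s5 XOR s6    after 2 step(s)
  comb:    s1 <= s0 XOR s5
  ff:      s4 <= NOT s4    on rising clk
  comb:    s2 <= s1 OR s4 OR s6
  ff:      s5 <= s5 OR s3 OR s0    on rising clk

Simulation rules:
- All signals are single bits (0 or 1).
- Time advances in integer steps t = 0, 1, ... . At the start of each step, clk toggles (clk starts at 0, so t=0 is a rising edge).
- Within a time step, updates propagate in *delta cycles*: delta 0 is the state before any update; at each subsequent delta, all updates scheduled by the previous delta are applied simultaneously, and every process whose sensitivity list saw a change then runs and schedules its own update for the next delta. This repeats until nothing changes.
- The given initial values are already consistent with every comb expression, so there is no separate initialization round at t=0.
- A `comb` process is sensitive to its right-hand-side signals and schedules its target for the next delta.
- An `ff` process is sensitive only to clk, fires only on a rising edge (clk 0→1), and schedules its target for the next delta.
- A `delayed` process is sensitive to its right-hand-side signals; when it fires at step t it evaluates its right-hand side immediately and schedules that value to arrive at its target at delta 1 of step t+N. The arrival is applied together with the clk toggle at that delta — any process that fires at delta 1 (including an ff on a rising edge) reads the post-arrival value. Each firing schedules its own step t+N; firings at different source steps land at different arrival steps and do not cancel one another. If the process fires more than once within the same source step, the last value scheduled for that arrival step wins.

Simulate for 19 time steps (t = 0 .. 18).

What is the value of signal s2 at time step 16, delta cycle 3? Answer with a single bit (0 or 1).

0

t0.Δ0 s5=1 s6=0 s0=1 s2=1 s3=1 clk=0 s4=1 s1=0
t0.Δ1 s5=1 s6=0 s0=1 s2=1 s3=1 clk=1 s4=1 s1=0
t0.Δ2 s5=1 s6=0 s0=1 s2=1 s3=0 clk=1 s4=0 s1=0
t0.Δ3 s5=1 s6=0 s0=1 s2=0 s3=0 clk=1 s4=0 s1=0
t1.Δ0 s5=1 s6=0 s0=1 s2=0 s3=0 clk=1 s4=0 s1=0
t1.Δ1 s5=1 s6=0 s0=1 s2=0 s3=0 clk=0 s4=0 s1=0
t2.Δ0 s5=1 s6=0 s0=1 s2=0 s3=0 clk=0 s4=0 s1=0
t2.Δ1 s5=1 s6=0 s0=1 s2=0 s3=0 clk=1 s4=0 s1=0
t2.Δ2 s5=1 s6=0 s0=1 s2=0 s3=0 clk=1 s4=1 s1=0
t2.Δ3 s5=1 s6=0 s0=1 s2=1 s3=0 clk=1 s4=1 s1=0
t3.Δ0 s5=1 s6=0 s0=1 s2=1 s3=0 clk=1 s4=1 s1=0
t3.Δ1 s5=1 s6=0 s0=1 s2=1 s3=0 clk=0 s4=1 s1=0
t4.Δ0 s5=1 s6=0 s0=1 s2=1 s3=0 clk=0 s4=1 s1=0
t4.Δ1 s5=1 s6=0 s0=1 s2=1 s3=0 clk=1 s4=1 s1=0
t4.Δ2 s5=1 s6=0 s0=1 s2=1 s3=0 clk=1 s4=0 s1=0
t4.Δ3 s5=1 s6=0 s0=1 s2=0 s3=0 clk=1 s4=0 s1=0
t5.Δ0 s5=1 s6=0 s0=1 s2=0 s3=0 clk=1 s4=0 s1=0
t5.Δ1 s5=1 s6=0 s0=1 s2=0 s3=0 clk=0 s4=0 s1=0
t6.Δ0 s5=1 s6=0 s0=1 s2=0 s3=0 clk=0 s4=0 s1=0
t6.Δ1 s5=1 s6=0 s0=1 s2=0 s3=0 clk=1 s4=0 s1=0
t6.Δ2 s5=1 s6=0 s0=1 s2=0 s3=0 clk=1 s4=1 s1=0
t6.Δ3 s5=1 s6=0 s0=1 s2=1 s3=0 clk=1 s4=1 s1=0
t7.Δ0 s5=1 s6=0 s0=1 s2=1 s3=0 clk=1 s4=1 s1=0
t7.Δ1 s5=1 s6=0 s0=1 s2=1 s3=0 clk=0 s4=1 s1=0
t8.Δ0 s5=1 s6=0 s0=1 s2=1 s3=0 clk=0 s4=1 s1=0
t8.Δ1 s5=1 s6=0 s0=1 s2=1 s3=0 clk=1 s4=1 s1=0
t8.Δ2 s5=1 s6=0 s0=1 s2=1 s3=0 clk=1 s4=0 s1=0
t8.Δ3 s5=1 s6=0 s0=1 s2=0 s3=0 clk=1 s4=0 s1=0
t9.Δ0 s5=1 s6=0 s0=1 s2=0 s3=0 clk=1 s4=0 s1=0
t9.Δ1 s5=1 s6=0 s0=1 s2=0 s3=0 clk=0 s4=0 s1=0
t10.Δ0 s5=1 s6=0 s0=1 s2=0 s3=0 clk=0 s4=0 s1=0
t10.Δ1 s5=1 s6=0 s0=1 s2=0 s3=0 clk=1 s4=0 s1=0
t10.Δ2 s5=1 s6=0 s0=1 s2=0 s3=0 clk=1 s4=1 s1=0
t10.Δ3 s5=1 s6=0 s0=1 s2=1 s3=0 clk=1 s4=1 s1=0
t11.Δ0 s5=1 s6=0 s0=1 s2=1 s3=0 clk=1 s4=1 s1=0
t11.Δ1 s5=1 s6=0 s0=1 s2=1 s3=0 clk=0 s4=1 s1=0
t12.Δ0 s5=1 s6=0 s0=1 s2=1 s3=0 clk=0 s4=1 s1=0
t12.Δ1 s5=1 s6=0 s0=1 s2=1 s3=0 clk=1 s4=1 s1=0
t12.Δ2 s5=1 s6=0 s0=1 s2=1 s3=0 clk=1 s4=0 s1=0
t12.Δ3 s5=1 s6=0 s0=1 s2=0 s3=0 clk=1 s4=0 s1=0
t13.Δ0 s5=1 s6=0 s0=1 s2=0 s3=0 clk=1 s4=0 s1=0
t13.Δ1 s5=1 s6=0 s0=1 s2=0 s3=0 clk=0 s4=0 s1=0
t14.Δ0 s5=1 s6=0 s0=1 s2=0 s3=0 clk=0 s4=0 s1=0
t14.Δ1 s5=1 s6=0 s0=1 s2=0 s3=0 clk=1 s4=0 s1=0
t14.Δ2 s5=1 s6=0 s0=1 s2=0 s3=0 clk=1 s4=1 s1=0
t14.Δ3 s5=1 s6=0 s0=1 s2=1 s3=0 clk=1 s4=1 s1=0
t15.Δ0 s5=1 s6=0 s0=1 s2=1 s3=0 clk=1 s4=1 s1=0
t15.Δ1 s5=1 s6=0 s0=1 s2=1 s3=0 clk=0 s4=1 s1=0
t16.Δ0 s5=1 s6=0 s0=1 s2=1 s3=0 clk=0 s4=1 s1=0
t16.Δ1 s5=1 s6=0 s0=1 s2=1 s3=0 clk=1 s4=1 s1=0
t16.Δ2 s5=1 s6=0 s0=1 s2=1 s3=0 clk=1 s4=0 s1=0
t16.Δ3 s5=1 s6=0 s0=1 s2=0 s3=0 clk=1 s4=0 s1=0
t17.Δ0 s5=1 s6=0 s0=1 s2=0 s3=0 clk=1 s4=0 s1=0
t17.Δ1 s5=1 s6=0 s0=1 s2=0 s3=0 clk=0 s4=0 s1=0
t18.Δ0 s5=1 s6=0 s0=1 s2=0 s3=0 clk=0 s4=0 s1=0
t18.Δ1 s5=1 s6=0 s0=1 s2=0 s3=0 clk=1 s4=0 s1=0
t18.Δ2 s5=1 s6=0 s0=1 s2=0 s3=0 clk=1 s4=1 s1=0
t18.Δ3 s5=1 s6=0 s0=1 s2=1 s3=0 clk=1 s4=1 s1=0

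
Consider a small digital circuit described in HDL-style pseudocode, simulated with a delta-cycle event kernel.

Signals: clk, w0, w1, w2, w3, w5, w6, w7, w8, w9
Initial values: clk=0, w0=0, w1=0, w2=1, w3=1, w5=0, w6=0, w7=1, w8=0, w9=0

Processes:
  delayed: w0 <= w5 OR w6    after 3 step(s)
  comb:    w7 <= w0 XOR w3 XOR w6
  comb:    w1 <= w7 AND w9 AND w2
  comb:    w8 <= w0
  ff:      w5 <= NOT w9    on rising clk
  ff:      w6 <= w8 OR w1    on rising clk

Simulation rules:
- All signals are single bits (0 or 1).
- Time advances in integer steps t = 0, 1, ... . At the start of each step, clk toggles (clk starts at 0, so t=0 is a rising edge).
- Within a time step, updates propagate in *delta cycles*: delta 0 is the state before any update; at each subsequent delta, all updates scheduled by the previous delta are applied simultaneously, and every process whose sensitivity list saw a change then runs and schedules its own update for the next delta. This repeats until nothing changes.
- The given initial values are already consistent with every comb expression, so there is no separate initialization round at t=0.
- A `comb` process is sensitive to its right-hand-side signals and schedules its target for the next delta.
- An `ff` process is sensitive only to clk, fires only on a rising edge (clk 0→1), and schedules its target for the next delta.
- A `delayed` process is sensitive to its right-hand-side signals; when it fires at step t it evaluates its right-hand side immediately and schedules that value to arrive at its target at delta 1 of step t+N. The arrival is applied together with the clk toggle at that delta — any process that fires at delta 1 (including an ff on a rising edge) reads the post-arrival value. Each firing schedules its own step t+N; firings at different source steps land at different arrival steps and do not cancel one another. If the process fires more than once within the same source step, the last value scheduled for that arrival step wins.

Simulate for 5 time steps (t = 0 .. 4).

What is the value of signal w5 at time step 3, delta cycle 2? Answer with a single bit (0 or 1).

[bits: w9,w6,w8,clk,w1,w5,w2,w0,w3,w7]
t=0: Δ0=0000001011 Δ1=0001001011 Δ2=0001011011 | 2Δ
t=1: Δ0=0001011011 Δ1=0000011011 | 1Δ
t=2: Δ0=0000011011 Δ1=0001011011 | 1Δ
t=3: Δ0=0001011011 Δ1=0000011111 Δ2=0010011110 | 2Δ
t=4: Δ0=0010011110 Δ1=0011011110 Δ2=0111011110 Δ3=0111011111 | 3Δ

1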